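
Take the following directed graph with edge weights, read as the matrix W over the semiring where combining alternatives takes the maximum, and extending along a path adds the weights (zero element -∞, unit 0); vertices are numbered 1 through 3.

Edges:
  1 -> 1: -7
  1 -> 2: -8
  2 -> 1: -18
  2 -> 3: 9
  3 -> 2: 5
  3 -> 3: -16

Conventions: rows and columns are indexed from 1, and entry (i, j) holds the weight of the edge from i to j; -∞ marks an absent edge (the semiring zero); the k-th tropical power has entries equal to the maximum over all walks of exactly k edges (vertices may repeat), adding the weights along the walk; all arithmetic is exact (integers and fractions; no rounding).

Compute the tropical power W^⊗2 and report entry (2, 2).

W^⊗2:
  [-14, -15, 1]
  [-25, 14, -7]
  [-13, -11, 14]
Key observation: the optimum is the walk 2->3->2, with weight 9 + 5 = 14.
Optimal value attained by: walk 2->3->2.
Answer: (W^⊗2)[2][2] = 14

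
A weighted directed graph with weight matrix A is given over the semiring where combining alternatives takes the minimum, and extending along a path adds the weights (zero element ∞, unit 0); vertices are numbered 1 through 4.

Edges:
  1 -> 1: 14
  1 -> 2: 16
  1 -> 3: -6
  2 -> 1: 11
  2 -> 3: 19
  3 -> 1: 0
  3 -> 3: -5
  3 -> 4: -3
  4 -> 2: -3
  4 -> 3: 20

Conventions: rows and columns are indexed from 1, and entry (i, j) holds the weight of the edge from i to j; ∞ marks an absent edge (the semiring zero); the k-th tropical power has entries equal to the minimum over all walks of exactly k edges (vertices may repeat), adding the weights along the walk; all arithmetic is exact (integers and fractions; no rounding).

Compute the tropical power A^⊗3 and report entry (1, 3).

A^⊗2:
  [-6, 30, -11, -9]
  [19, 27, 5, 16]
  [-5, -6, -10, -8]
  [8, ∞, 15, 17]
A^⊗3:
  [-11, -12, -16, -14]
  [5, 13, 0, 2]
  [-10, -11, -15, -13]
  [15, 14, 2, 12]
Key observation: the optimum is the walk 1->3->3->3, with weight (-6) + (-5) + (-5) = -16.
Optimal value attained by: walk 1->3->3->3.
Answer: (A^⊗3)[1][3] = -16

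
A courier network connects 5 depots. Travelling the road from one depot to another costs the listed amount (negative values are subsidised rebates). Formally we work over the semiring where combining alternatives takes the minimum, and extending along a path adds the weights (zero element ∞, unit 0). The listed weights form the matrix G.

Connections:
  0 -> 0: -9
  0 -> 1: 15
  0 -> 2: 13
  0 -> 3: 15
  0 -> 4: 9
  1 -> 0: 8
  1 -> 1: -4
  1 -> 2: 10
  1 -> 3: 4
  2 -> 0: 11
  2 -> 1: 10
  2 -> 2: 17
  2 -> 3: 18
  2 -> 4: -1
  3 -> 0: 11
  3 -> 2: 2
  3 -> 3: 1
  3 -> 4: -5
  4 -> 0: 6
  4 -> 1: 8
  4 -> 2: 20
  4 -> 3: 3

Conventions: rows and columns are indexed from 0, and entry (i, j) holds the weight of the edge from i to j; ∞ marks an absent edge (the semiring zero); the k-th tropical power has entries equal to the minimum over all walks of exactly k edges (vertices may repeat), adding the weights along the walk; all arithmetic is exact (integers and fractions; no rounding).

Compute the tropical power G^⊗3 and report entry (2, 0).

G^⊗2:
  [-18, 6, 4, 6, 0]
  [-1, -8, 6, 0, -1]
  [2, 6, 19, 2, 13]
  [1, 3, 3, -2, -4]
  [-3, 4, 5, 4, -2]
G^⊗3:
  [-27, -3, -5, -3, -9]
  [-10, -12, 2, -4, -5]
  [-7, 2, 4, 3, -3]
  [-8, -1, 0, -1, -7]
  [-12, 0, 6, 1, -1]
Key observation: the optimum is the walk 2->0->0->0, with weight 11 + (-9) + (-9) = -7.
Optimal value attained by: walk 2->0->0->0.
Answer: (G^⊗3)[2][0] = -7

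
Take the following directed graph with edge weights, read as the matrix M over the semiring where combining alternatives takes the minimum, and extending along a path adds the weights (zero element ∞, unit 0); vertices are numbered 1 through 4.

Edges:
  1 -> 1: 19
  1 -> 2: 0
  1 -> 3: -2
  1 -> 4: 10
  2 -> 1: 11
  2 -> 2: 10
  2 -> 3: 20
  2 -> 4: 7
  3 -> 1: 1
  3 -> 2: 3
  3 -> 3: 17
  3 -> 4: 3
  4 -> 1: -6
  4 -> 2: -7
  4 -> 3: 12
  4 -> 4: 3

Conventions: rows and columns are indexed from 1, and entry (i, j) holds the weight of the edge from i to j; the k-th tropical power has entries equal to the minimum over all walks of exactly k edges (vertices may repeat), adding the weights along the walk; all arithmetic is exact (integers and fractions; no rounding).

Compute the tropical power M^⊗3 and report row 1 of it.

M^⊗2:
  [-1, 1, 15, 1]
  [1, 0, 9, 10]
  [-3, -4, -1, 6]
  [-3, -6, -8, 0]
M^⊗3:
  [-5, -6, -3, 4]
  [4, 1, -1, 7]
  [0, -3, -5, 2]
  [-7, -7, -5, -5]
Answer: row 1 of M^⊗3 = [-5, -6, -3, 4]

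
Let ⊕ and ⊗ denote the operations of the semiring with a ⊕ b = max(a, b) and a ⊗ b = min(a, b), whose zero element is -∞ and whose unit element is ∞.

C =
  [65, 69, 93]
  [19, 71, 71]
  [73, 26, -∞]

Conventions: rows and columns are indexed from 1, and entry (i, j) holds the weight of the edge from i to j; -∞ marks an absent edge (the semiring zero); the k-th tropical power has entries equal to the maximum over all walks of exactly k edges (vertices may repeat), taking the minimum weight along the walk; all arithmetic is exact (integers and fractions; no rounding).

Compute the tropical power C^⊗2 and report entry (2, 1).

C^⊗2:
  [73, 69, 69]
  [71, 71, 71]
  [65, 69, 73]
Key observation: the optimum is the walk 2->3->1, with weight 71 min 73 = 71.
Optimal value attained by: walk 2->3->1.
Answer: (C^⊗2)[2][1] = 71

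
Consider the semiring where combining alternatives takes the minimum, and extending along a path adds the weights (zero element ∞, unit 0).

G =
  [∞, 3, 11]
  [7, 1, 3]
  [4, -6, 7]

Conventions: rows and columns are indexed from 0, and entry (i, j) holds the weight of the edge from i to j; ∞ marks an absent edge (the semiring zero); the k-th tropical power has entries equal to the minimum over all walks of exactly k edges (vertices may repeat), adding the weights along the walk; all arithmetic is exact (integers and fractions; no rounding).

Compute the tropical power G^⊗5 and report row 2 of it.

G^⊗2:
  [10, 4, 6]
  [7, -3, 4]
  [1, -5, -3]
G^⊗3:
  [10, 0, 7]
  [4, -2, 0]
  [1, -9, -2]
G^⊗4:
  [7, 1, 3]
  [4, -6, 1]
  [-2, -8, -6]
G^⊗5:
  [7, -3, 4]
  [1, -5, -3]
  [-2, -12, -5]
Answer: row 2 of G^⊗5 = [-2, -12, -5]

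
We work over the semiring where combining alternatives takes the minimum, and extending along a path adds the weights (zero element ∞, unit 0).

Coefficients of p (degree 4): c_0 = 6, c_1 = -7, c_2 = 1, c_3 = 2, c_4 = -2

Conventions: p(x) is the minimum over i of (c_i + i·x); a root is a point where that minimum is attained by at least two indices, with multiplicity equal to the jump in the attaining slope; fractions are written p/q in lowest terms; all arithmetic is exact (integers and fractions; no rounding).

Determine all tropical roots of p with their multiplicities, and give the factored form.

hull edge (i=0, c=6) to (i=1, c=-7): slope -13, span 1
hull edge (i=1, c=-7) to (i=4, c=-2): slope 5/3, span 3
Factored form: p(x) = -2 ⊗ (x ⊕ (-5/3)) ⊗ (x ⊕ (-5/3)) ⊗ (x ⊕ (-5/3)) ⊗ (x ⊕ 13)
Answer: roots = -5/3 (mult 3), 13 (mult 1)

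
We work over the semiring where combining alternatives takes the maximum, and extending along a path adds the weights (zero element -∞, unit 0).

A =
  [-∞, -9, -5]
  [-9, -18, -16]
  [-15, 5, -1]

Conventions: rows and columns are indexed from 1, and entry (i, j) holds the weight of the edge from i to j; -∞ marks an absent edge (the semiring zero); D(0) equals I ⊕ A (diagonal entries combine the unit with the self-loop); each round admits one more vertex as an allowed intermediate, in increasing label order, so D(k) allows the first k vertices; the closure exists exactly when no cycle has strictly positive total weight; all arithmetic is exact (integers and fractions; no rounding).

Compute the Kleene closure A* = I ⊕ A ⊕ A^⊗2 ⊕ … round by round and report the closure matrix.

D(0):
  [0, -9, -5]
  [-9, 0, -16]
  [-15, 5, 0]
D(1):
  [0, -9, -5]
  [-9, 0, -14]
  [-15, 5, 0]
D(2):
  [0, -9, -5]
  [-9, 0, -14]
  [-4, 5, 0]
D(3):
  [0, 0, -5]
  [-9, 0, -14]
  [-4, 5, 0]
Answer: A* = [[0, 0, -5], [-9, 0, -14], [-4, 5, 0]]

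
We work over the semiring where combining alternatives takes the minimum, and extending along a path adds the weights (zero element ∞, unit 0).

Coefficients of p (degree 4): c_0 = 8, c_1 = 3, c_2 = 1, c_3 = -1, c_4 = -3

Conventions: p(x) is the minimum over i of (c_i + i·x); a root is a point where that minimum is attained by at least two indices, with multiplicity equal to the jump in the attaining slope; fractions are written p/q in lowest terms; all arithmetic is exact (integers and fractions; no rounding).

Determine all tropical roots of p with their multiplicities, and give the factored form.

hull edge (i=0, c=8) to (i=1, c=3): slope -5, span 1
hull edge (i=1, c=3) to (i=4, c=-3): slope -2, span 3
Factored form: p(x) = -3 ⊗ (x ⊕ 2) ⊗ (x ⊕ 2) ⊗ (x ⊕ 2) ⊗ (x ⊕ 5)
Answer: roots = 2 (mult 3), 5 (mult 1)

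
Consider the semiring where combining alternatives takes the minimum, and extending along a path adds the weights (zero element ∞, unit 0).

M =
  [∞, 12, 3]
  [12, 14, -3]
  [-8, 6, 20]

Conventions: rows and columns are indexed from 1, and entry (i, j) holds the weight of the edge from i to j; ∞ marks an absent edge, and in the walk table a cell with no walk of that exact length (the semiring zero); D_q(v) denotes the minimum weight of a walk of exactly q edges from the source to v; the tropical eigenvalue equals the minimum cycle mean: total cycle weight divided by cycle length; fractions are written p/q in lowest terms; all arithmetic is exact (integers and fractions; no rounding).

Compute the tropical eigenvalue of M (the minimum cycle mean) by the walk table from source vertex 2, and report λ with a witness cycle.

q=0: [∞, 0, ∞]
q=1: [12, 14, -3]
q=2: [-11, 3, 11]
q=3: [3, 1, -8]
Optimal cycle mean attained by: cycle 1->3->1, total 3 + (-8), length 2.
Answer: λ = -5/2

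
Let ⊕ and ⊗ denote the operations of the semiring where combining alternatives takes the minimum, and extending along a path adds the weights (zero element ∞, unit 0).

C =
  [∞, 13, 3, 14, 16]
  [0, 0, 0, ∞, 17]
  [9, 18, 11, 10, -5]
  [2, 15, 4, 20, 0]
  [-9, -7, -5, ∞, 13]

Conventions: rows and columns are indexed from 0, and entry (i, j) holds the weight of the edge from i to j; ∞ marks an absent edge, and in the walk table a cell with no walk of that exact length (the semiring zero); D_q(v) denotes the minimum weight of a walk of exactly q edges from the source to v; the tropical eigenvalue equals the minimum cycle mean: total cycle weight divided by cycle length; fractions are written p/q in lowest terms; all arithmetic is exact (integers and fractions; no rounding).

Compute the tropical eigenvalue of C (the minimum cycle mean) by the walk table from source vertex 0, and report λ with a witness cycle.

q=0: [0, ∞, ∞, ∞, ∞]
q=1: [∞, 13, 3, 14, 16]
q=2: [7, 9, 11, 13, -2]
q=3: [-11, -9, -7, 21, 6]
q=4: [-9, -9, -9, 3, -12]
q=5: [-21, -19, -17, 1, -14]
Optimal cycle mean attained by: cycle 2->4->2, total (-5) + (-5), length 2.
Answer: λ = -5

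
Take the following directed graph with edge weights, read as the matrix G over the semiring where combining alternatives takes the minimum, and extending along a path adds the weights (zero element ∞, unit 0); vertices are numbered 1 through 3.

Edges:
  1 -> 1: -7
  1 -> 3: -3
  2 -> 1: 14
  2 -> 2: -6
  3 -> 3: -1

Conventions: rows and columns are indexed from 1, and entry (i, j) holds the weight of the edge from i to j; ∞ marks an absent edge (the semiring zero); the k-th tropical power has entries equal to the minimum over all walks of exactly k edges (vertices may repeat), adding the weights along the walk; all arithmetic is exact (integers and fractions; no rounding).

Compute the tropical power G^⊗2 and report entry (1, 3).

G^⊗2:
  [-14, ∞, -10]
  [7, -12, 11]
  [∞, ∞, -2]
Key observation: the optimum is the walk 1->1->3, with weight (-7) + (-3) = -10.
Optimal value attained by: walk 1->1->3.
Answer: (G^⊗2)[1][3] = -10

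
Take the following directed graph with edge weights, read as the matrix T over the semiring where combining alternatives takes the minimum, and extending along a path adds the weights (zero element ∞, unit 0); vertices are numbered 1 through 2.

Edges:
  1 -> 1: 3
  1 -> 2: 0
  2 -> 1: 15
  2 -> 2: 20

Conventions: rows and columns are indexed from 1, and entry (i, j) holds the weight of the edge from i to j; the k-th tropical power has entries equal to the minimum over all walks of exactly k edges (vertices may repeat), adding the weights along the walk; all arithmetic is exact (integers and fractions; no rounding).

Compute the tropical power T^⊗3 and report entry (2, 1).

T^⊗2:
  [6, 3]
  [18, 15]
T^⊗3:
  [9, 6]
  [21, 18]
Key observation: the optimum is the walk 2->1->1->1, with weight 15 + 3 + 3 = 21.
Optimal value attained by: walk 2->1->1->1.
Answer: (T^⊗3)[2][1] = 21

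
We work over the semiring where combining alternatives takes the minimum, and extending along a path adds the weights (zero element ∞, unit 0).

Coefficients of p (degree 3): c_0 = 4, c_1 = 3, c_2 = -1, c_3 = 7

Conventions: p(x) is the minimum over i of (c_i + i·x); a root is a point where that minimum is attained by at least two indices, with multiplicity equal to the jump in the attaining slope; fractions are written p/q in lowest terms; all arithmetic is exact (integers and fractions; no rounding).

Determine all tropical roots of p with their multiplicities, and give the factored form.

hull edge (i=0, c=4) to (i=2, c=-1): slope -5/2, span 2
hull edge (i=2, c=-1) to (i=3, c=7): slope 8, span 1
Factored form: p(x) = 7 ⊗ (x ⊕ (-8)) ⊗ (x ⊕ 5/2) ⊗ (x ⊕ 5/2)
Answer: roots = -8 (mult 1), 5/2 (mult 2)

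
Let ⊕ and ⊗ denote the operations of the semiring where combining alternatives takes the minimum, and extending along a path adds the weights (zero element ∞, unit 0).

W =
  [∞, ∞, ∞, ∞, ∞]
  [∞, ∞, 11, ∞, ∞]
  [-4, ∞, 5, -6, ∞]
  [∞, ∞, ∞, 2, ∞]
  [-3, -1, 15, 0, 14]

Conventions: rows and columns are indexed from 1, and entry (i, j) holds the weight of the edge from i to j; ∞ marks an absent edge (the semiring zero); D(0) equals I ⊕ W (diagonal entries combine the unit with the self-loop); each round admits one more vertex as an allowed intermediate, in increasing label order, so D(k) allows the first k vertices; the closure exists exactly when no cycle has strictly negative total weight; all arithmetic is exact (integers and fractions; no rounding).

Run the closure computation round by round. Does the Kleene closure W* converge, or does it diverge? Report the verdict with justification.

D(0):
  [0, ∞, ∞, ∞, ∞]
  [∞, 0, 11, ∞, ∞]
  [-4, ∞, 0, -6, ∞]
  [∞, ∞, ∞, 0, ∞]
  [-3, -1, 15, 0, 0]
D(1):
  [0, ∞, ∞, ∞, ∞]
  [∞, 0, 11, ∞, ∞]
  [-4, ∞, 0, -6, ∞]
  [∞, ∞, ∞, 0, ∞]
  [-3, -1, 15, 0, 0]
D(2):
  [0, ∞, ∞, ∞, ∞]
  [∞, 0, 11, ∞, ∞]
  [-4, ∞, 0, -6, ∞]
  [∞, ∞, ∞, 0, ∞]
  [-3, -1, 10, 0, 0]
D(3):
  [0, ∞, ∞, ∞, ∞]
  [7, 0, 11, 5, ∞]
  [-4, ∞, 0, -6, ∞]
  [∞, ∞, ∞, 0, ∞]
  [-3, -1, 10, 0, 0]
D(4):
  [0, ∞, ∞, ∞, ∞]
  [7, 0, 11, 5, ∞]
  [-4, ∞, 0, -6, ∞]
  [∞, ∞, ∞, 0, ∞]
  [-3, -1, 10, 0, 0]
D(5):
  [0, ∞, ∞, ∞, ∞]
  [7, 0, 11, 5, ∞]
  [-4, ∞, 0, -6, ∞]
  [∞, ∞, ∞, 0, ∞]
  [-3, -1, 10, 0, 0]
Key observation: every diagonal entry stays at the unit through all rounds, so no improving cycle exists.
Answer: CONVERGES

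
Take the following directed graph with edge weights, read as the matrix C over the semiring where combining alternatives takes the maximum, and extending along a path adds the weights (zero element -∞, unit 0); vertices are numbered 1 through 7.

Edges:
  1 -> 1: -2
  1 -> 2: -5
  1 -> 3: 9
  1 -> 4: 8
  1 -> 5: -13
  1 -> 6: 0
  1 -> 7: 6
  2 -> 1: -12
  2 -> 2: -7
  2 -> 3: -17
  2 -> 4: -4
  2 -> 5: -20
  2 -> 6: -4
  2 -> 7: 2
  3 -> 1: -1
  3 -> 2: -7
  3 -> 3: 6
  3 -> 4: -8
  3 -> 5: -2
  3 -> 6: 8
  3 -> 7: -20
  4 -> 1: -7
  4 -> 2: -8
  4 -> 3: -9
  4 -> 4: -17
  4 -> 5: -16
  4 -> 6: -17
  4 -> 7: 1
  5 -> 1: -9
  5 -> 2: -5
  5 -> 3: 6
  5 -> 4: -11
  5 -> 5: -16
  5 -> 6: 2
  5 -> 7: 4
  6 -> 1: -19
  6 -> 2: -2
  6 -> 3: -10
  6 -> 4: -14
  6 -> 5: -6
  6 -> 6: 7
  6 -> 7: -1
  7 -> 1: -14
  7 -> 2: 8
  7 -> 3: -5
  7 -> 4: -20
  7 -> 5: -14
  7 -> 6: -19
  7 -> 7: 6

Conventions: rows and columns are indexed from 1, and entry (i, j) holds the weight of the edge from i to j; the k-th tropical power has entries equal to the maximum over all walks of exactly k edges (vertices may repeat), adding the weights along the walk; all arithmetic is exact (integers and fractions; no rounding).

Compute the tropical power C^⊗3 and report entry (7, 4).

C^⊗2:
  [8, 14, 15, 6, 7, 17, 12]
  [-11, 10, -3, -4, -10, 3, 8]
  [5, 6, 12, 7, 4, 15, 7]
  [-9, 9, 2, 1, -11, -1, 7]
  [5, 12, 12, -1, 4, 14, 10]
  [-11, 7, 0, -6, 1, 14, 6]
  [-4, 14, 1, 4, -7, 4, 12]
C^⊗3:
  [14, 20, 21, 16, 13, 24, 18]
  [-2, 16, 3, 6, -3, 10, 14]
  [11, 15, 18, 13, 10, 22, 14]
  [1, 15, 8, 5, 0, 10, 13]
  [11, 18, 18, 13, 10, 21, 16]
  [-1, 14, 7, 3, 8, 21, 13]
  [2, 20, 7, 10, -1, 11, 18]
Key observation: the optimum is the walk 7->7->2->4, with weight 6 + 8 + (-4) = 10.
Optimal value attained by: walk 7->7->2->4.
Answer: (C^⊗3)[7][4] = 10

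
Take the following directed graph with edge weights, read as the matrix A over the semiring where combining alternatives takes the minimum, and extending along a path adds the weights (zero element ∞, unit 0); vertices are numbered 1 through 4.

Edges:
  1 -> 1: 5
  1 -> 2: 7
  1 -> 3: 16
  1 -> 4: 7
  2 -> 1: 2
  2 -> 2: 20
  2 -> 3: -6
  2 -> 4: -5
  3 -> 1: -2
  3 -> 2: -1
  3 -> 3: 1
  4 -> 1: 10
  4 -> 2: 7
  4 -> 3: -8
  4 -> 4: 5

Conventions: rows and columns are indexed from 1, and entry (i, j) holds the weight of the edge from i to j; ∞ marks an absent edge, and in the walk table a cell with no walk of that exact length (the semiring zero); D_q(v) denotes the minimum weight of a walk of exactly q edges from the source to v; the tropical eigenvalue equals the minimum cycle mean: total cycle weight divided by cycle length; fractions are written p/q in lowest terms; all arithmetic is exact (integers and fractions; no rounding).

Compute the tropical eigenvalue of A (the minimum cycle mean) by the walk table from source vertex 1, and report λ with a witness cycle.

q=0: [0, ∞, ∞, ∞]
q=1: [5, 7, 16, 7]
q=2: [9, 12, -1, 2]
q=3: [-3, -2, -6, 7]
q=4: [-8, -7, -8, -7]
Optimal cycle mean attained by: cycle 2->4->3->2, total (-5) + (-8) + (-1), length 3.
Answer: λ = -14/3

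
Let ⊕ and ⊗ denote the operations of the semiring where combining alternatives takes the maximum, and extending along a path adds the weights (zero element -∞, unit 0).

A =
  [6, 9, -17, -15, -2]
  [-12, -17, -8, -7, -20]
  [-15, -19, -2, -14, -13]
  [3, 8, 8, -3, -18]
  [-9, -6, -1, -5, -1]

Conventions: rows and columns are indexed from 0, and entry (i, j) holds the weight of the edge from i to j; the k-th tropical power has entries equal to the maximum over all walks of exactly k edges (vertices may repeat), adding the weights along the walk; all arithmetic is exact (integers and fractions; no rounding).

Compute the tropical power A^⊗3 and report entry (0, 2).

A^⊗2:
  [12, 15, 1, 2, 4]
  [-4, 1, 1, -10, -14]
  [-9, -6, -4, -16, -14]
  [9, 12, 6, 1, 1]
  [-2, 3, 3, -6, -2]
A^⊗3:
  [18, 21, 10, 8, 10]
  [2, 5, -1, -6, -6]
  [-3, 0, -6, -13, -11]
  [15, 18, 9, 5, 7]
  [4, 7, 2, -4, -3]
Key observation: the optimum is the walk 0->1->3->2, with weight 9 + (-7) + 8 = 10.
Optimal value attained by: walk 0->1->3->2.
Answer: (A^⊗3)[0][2] = 10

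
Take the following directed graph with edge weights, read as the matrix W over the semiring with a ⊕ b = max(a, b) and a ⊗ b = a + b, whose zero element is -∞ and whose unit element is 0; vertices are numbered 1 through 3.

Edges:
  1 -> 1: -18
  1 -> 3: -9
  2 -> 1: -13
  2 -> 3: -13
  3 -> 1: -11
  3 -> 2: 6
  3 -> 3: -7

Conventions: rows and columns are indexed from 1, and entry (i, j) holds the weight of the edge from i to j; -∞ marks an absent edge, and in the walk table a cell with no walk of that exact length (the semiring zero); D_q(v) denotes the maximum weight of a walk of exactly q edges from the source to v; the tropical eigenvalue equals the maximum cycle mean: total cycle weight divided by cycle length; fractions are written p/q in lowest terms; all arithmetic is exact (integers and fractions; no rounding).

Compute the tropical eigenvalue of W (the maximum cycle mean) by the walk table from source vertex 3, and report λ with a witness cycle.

q=0: [-∞, -∞, 0]
q=1: [-11, 6, -7]
q=2: [-7, -1, -7]
q=3: [-14, -1, -14]
Optimal cycle mean attained by: cycle 2->3->2, total (-13) + 6, length 2.
Answer: λ = -7/2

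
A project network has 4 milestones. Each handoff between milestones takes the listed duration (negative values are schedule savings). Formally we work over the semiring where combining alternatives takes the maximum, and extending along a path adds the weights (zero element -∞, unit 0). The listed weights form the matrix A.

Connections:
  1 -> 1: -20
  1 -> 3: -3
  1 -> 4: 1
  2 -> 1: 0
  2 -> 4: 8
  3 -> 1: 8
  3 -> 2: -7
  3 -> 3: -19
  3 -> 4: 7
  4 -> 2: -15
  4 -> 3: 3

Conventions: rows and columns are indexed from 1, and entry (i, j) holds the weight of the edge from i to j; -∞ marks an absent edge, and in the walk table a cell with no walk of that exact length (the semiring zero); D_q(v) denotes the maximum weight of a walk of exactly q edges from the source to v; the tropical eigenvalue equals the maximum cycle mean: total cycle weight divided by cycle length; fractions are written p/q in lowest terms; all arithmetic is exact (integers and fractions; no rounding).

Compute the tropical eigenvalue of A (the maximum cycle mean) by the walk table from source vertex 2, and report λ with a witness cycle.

q=0: [-∞, 0, -∞, -∞]
q=1: [0, -∞, -∞, 8]
q=2: [-20, -7, 11, 1]
q=3: [19, 4, 4, 18]
q=4: [12, 3, 21, 20]
Optimal cycle mean attained by: cycle 3->4->3, total 7 + 3, length 2.
Answer: λ = 5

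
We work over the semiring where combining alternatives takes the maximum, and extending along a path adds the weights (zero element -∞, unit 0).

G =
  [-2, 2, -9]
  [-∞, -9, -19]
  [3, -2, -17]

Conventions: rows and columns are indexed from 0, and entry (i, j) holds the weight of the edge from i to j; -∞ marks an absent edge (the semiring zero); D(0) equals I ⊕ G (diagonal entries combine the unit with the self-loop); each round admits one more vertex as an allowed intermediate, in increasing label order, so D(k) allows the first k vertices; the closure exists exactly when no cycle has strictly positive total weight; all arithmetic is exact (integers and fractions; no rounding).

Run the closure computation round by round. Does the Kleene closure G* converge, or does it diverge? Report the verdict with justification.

D(0):
  [0, 2, -9]
  [-∞, 0, -19]
  [3, -2, 0]
D(1):
  [0, 2, -9]
  [-∞, 0, -19]
  [3, 5, 0]
D(2):
  [0, 2, -9]
  [-∞, 0, -19]
  [3, 5, 0]
D(3):
  [0, 2, -9]
  [-16, 0, -19]
  [3, 5, 0]
Key observation: every diagonal entry stays at the unit through all rounds, so no improving cycle exists.
Answer: CONVERGES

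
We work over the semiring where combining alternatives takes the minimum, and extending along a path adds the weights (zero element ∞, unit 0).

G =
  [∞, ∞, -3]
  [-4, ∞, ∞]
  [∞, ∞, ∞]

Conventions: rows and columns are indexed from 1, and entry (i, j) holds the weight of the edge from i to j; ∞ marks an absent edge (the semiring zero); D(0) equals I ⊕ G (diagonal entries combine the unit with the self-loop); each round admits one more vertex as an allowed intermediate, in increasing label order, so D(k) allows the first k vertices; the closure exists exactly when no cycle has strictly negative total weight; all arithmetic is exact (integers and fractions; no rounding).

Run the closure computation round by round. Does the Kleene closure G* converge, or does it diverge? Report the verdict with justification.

D(0):
  [0, ∞, -3]
  [-4, 0, ∞]
  [∞, ∞, 0]
D(1):
  [0, ∞, -3]
  [-4, 0, -7]
  [∞, ∞, 0]
D(2):
  [0, ∞, -3]
  [-4, 0, -7]
  [∞, ∞, 0]
D(3):
  [0, ∞, -3]
  [-4, 0, -7]
  [∞, ∞, 0]
Key observation: every diagonal entry stays at the unit through all rounds, so no improving cycle exists.
Answer: CONVERGES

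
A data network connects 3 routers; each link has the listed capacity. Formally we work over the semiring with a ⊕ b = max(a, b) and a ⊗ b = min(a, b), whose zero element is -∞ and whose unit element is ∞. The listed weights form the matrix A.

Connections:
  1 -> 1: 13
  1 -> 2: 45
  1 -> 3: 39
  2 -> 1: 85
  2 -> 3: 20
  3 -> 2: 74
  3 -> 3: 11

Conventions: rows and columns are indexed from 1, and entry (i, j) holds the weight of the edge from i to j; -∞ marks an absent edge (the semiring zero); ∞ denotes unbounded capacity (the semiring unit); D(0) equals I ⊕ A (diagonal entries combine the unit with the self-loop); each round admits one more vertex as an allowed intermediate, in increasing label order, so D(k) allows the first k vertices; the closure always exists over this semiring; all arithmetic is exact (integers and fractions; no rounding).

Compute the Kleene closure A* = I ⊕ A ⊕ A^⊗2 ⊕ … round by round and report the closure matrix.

D(0):
  [∞, 45, 39]
  [85, ∞, 20]
  [-∞, 74, ∞]
D(1):
  [∞, 45, 39]
  [85, ∞, 39]
  [-∞, 74, ∞]
D(2):
  [∞, 45, 39]
  [85, ∞, 39]
  [74, 74, ∞]
D(3):
  [∞, 45, 39]
  [85, ∞, 39]
  [74, 74, ∞]
Answer: A* = [[∞, 45, 39], [85, ∞, 39], [74, 74, ∞]]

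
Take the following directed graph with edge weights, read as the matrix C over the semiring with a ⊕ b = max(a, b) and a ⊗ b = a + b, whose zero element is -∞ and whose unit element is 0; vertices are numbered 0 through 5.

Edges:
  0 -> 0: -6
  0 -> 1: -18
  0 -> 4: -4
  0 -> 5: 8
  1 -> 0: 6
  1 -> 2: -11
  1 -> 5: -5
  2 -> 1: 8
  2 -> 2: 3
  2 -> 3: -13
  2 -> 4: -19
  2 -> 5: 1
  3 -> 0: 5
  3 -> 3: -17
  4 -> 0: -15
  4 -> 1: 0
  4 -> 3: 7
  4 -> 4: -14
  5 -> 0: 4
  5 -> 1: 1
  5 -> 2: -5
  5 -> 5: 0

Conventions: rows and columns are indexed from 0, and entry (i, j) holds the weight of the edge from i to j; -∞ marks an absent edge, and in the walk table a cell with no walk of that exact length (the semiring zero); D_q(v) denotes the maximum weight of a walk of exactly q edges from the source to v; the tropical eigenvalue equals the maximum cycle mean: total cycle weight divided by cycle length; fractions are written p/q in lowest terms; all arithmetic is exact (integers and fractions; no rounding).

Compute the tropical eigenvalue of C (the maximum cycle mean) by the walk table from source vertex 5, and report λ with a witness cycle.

q=0: [-∞, -∞, -∞, -∞, -∞, 0]
q=1: [4, 1, -5, -∞, -∞, 0]
q=2: [7, 3, -2, -18, 0, 12]
q=3: [16, 13, 7, 7, 3, 15]
q=4: [19, 16, 10, 10, 12, 24]
q=5: [28, 25, 19, 19, 15, 27]
q=6: [31, 28, 22, 22, 24, 36]
Optimal cycle mean attained by: cycle 0->5->0, total 8 + 4, length 2.
Answer: λ = 6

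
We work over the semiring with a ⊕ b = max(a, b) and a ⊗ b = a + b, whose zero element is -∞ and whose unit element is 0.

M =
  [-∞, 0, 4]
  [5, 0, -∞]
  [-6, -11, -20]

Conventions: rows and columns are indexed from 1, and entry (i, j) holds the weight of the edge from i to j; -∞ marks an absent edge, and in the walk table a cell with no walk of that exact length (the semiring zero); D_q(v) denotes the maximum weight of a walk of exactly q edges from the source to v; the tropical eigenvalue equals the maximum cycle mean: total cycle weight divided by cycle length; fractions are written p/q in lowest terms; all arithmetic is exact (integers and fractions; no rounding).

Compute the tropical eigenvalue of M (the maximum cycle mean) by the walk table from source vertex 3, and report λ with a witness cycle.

q=0: [-∞, -∞, 0]
q=1: [-6, -11, -20]
q=2: [-6, -6, -2]
q=3: [-1, -6, -2]
Optimal cycle mean attained by: cycle 1->2->1, total 0 + 5, length 2.
Answer: λ = 5/2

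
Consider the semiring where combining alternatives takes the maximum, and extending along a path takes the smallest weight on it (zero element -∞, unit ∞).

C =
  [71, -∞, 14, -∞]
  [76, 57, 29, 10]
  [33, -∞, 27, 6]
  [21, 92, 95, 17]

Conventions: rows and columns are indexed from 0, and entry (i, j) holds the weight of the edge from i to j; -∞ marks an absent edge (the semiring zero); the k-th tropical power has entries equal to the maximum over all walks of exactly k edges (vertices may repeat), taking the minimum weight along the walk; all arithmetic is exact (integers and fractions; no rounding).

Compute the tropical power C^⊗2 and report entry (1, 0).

C^⊗2:
  [71, -∞, 14, 6]
  [71, 57, 29, 10]
  [33, 6, 27, 6]
  [76, 57, 29, 17]
Key observation: the optimum is the walk 1->0->0, with weight 76 min 71 = 71.
Optimal value attained by: walk 1->0->0.
Answer: (C^⊗2)[1][0] = 71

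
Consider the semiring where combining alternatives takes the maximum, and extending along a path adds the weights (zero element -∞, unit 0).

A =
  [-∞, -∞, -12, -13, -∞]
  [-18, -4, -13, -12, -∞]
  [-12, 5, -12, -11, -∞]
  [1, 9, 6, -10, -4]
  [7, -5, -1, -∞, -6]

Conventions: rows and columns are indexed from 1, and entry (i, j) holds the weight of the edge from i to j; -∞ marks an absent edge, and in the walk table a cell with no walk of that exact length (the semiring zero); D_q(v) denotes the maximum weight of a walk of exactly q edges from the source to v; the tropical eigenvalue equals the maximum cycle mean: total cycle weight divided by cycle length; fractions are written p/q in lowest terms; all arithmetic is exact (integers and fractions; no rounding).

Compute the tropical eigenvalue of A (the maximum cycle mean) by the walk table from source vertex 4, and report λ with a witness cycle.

q=0: [-∞, -∞, -∞, 0, -∞]
q=1: [1, 9, 6, -10, -4]
q=2: [3, 11, -4, -3, -10]
q=3: [-2, 7, 3, -1, -7]
q=4: [0, 8, 5, -5, -5]
q=5: [2, 10, 1, -4, -9]
Optimal cycle mean attained by: cycle 2->4->3->2, total (-12) + 6 + 5, length 3.
Answer: λ = -1/3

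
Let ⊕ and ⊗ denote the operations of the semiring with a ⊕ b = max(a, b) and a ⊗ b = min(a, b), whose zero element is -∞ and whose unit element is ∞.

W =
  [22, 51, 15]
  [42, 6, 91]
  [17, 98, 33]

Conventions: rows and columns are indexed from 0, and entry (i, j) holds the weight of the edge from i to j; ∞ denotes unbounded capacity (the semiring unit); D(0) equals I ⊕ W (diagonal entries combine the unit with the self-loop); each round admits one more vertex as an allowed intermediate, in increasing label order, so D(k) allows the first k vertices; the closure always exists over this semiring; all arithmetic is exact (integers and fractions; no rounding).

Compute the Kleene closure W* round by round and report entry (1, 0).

D(0):
  [∞, 51, 15]
  [42, ∞, 91]
  [17, 98, ∞]
D(1):
  [∞, 51, 15]
  [42, ∞, 91]
  [17, 98, ∞]
D(2):
  [∞, 51, 51]
  [42, ∞, 91]
  [42, 98, ∞]
D(3):
  [∞, 51, 51]
  [42, ∞, 91]
  [42, 98, ∞]
Answer: W*[1][0] = 42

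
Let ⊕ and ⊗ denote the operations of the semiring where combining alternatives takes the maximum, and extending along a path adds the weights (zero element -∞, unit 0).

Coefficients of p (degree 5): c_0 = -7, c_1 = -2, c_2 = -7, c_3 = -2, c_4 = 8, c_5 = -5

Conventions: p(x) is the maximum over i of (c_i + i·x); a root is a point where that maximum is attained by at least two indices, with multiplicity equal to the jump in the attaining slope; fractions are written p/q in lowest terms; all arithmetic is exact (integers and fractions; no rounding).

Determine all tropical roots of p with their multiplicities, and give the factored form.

hull edge (i=0, c=-7) to (i=1, c=-2): slope 5, span 1
hull edge (i=1, c=-2) to (i=4, c=8): slope 10/3, span 3
hull edge (i=4, c=8) to (i=5, c=-5): slope -13, span 1
Factored form: p(x) = -5 ⊗ (x ⊕ (-5)) ⊗ (x ⊕ (-10/3)) ⊗ (x ⊕ (-10/3)) ⊗ (x ⊕ (-10/3)) ⊗ (x ⊕ 13)
Answer: roots = -5 (mult 1), -10/3 (mult 3), 13 (mult 1)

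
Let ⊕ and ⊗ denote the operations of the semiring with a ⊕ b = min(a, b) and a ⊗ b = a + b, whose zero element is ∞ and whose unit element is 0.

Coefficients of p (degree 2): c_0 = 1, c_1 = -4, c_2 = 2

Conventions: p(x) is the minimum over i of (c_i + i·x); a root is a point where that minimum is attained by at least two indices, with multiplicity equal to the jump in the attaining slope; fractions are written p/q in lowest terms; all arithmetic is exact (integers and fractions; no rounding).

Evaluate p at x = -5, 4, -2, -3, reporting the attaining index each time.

p(-5) = min(1+0·(-5)=1, -4+1·(-5)=-9, 2+2·(-5)=-8) = -9 (attained by i=1)
p(4) = min(1+0·4=1, -4+1·4=0, 2+2·4=10) = 0 (attained by i=1)
p(-2) = min(1+0·(-2)=1, -4+1·(-2)=-6, 2+2·(-2)=-2) = -6 (attained by i=1)
p(-3) = min(1+0·(-3)=1, -4+1·(-3)=-7, 2+2·(-3)=-4) = -7 (attained by i=1)
Answer: p(-5) = -9; p(4) = 0; p(-2) = -6; p(-3) = -7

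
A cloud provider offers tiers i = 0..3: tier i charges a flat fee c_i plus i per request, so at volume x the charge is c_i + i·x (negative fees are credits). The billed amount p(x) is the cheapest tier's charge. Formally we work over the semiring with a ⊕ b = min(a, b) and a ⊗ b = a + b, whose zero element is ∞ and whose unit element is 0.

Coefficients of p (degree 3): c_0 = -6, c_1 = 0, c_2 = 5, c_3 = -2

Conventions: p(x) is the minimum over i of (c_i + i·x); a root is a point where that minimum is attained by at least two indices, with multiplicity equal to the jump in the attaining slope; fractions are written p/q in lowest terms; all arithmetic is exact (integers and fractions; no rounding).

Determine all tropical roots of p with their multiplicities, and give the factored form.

hull edge (i=0, c=-6) to (i=3, c=-2): slope 4/3, span 3
Factored form: p(x) = -2 ⊗ (x ⊕ (-4/3)) ⊗ (x ⊕ (-4/3)) ⊗ (x ⊕ (-4/3))
Answer: roots = -4/3 (mult 3)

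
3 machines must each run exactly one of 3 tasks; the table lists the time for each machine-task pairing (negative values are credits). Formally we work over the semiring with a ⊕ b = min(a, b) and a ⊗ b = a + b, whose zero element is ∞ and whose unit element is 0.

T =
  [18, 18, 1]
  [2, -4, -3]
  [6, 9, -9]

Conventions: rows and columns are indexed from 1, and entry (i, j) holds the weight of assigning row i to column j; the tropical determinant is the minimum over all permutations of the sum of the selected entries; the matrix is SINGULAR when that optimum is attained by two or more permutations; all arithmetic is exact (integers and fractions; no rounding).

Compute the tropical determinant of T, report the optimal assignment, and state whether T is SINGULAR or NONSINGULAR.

σ = (1, 2, 3): 18 + (-4) + (-9) = 5
σ = (1, 3, 2): 18 + (-3) + 9 = 24
σ = (2, 1, 3): 18 + 2 + (-9) = 11
σ = (2, 3, 1): 18 + (-3) + 6 = 21
σ = (3, 1, 2): 1 + 2 + 9 = 12
σ = (3, 2, 1): 1 + (-4) + 6 = 3
Optimal value attained by: σ = (3, 2, 1).
Answer: det⊕(T) = 3; verdict: NONSINGULAR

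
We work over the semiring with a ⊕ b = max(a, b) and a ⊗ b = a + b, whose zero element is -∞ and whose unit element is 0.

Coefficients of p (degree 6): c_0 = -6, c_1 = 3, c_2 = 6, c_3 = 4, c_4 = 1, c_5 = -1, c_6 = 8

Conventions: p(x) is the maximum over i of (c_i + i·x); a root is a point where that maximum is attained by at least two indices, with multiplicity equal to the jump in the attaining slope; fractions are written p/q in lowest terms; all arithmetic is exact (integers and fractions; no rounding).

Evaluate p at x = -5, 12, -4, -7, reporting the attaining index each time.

p(-5) = max(-6+0·(-5)=-6, 3+1·(-5)=-2, 6+2·(-5)=-4, 4+3·(-5)=-11, 1+4·(-5)=-19, -1+5·(-5)=-26, 8+6·(-5)=-22) = -2 (attained by i=1)
p(12) = max(-6+0·12=-6, 3+1·12=15, 6+2·12=30, 4+3·12=40, 1+4·12=49, -1+5·12=59, 8+6·12=80) = 80 (attained by i=6)
p(-4) = max(-6+0·(-4)=-6, 3+1·(-4)=-1, 6+2·(-4)=-2, 4+3·(-4)=-8, 1+4·(-4)=-15, -1+5·(-4)=-21, 8+6·(-4)=-16) = -1 (attained by i=1)
p(-7) = max(-6+0·(-7)=-6, 3+1·(-7)=-4, 6+2·(-7)=-8, 4+3·(-7)=-17, 1+4·(-7)=-27, -1+5·(-7)=-36, 8+6·(-7)=-34) = -4 (attained by i=1)
Answer: p(-5) = -2; p(12) = 80; p(-4) = -1; p(-7) = -4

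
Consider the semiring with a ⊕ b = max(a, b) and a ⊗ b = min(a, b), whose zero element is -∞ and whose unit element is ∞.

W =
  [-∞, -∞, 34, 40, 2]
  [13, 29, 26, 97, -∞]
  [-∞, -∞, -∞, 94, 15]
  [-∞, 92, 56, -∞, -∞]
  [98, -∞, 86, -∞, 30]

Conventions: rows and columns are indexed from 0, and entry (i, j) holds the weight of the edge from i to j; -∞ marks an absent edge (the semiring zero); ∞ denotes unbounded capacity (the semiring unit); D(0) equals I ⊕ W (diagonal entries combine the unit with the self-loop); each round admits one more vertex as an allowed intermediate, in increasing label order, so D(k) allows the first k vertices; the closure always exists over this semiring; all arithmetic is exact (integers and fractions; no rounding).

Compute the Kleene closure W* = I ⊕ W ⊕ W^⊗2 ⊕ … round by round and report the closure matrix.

D(0):
  [∞, -∞, 34, 40, 2]
  [13, ∞, 26, 97, -∞]
  [-∞, -∞, ∞, 94, 15]
  [-∞, 92, 56, ∞, -∞]
  [98, -∞, 86, -∞, ∞]
D(1):
  [∞, -∞, 34, 40, 2]
  [13, ∞, 26, 97, 2]
  [-∞, -∞, ∞, 94, 15]
  [-∞, 92, 56, ∞, -∞]
  [98, -∞, 86, 40, ∞]
D(2):
  [∞, -∞, 34, 40, 2]
  [13, ∞, 26, 97, 2]
  [-∞, -∞, ∞, 94, 15]
  [13, 92, 56, ∞, 2]
  [98, -∞, 86, 40, ∞]
D(3):
  [∞, -∞, 34, 40, 15]
  [13, ∞, 26, 97, 15]
  [-∞, -∞, ∞, 94, 15]
  [13, 92, 56, ∞, 15]
  [98, -∞, 86, 86, ∞]
D(4):
  [∞, 40, 40, 40, 15]
  [13, ∞, 56, 97, 15]
  [13, 92, ∞, 94, 15]
  [13, 92, 56, ∞, 15]
  [98, 86, 86, 86, ∞]
D(5):
  [∞, 40, 40, 40, 15]
  [15, ∞, 56, 97, 15]
  [15, 92, ∞, 94, 15]
  [15, 92, 56, ∞, 15]
  [98, 86, 86, 86, ∞]
Answer: W* = [[∞, 40, 40, 40, 15], [15, ∞, 56, 97, 15], [15, 92, ∞, 94, 15], [15, 92, 56, ∞, 15], [98, 86, 86, 86, ∞]]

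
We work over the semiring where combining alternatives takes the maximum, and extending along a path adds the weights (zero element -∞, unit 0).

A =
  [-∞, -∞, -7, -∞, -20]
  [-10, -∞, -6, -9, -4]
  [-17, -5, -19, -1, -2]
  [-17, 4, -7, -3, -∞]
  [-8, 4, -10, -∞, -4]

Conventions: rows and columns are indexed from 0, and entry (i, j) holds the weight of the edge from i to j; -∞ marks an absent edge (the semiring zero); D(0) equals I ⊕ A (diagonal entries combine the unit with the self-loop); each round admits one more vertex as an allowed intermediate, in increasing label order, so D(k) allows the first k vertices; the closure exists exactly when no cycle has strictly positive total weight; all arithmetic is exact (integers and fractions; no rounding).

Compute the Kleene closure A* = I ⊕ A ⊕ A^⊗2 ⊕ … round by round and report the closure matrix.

D(0):
  [0, -∞, -7, -∞, -20]
  [-10, 0, -6, -9, -4]
  [-17, -5, 0, -1, -2]
  [-17, 4, -7, 0, -∞]
  [-8, 4, -10, -∞, 0]
D(1):
  [0, -∞, -7, -∞, -20]
  [-10, 0, -6, -9, -4]
  [-17, -5, 0, -1, -2]
  [-17, 4, -7, 0, -37]
  [-8, 4, -10, -∞, 0]
D(2):
  [0, -∞, -7, -∞, -20]
  [-10, 0, -6, -9, -4]
  [-15, -5, 0, -1, -2]
  [-6, 4, -2, 0, 0]
  [-6, 4, -2, -5, 0]
D(3):
  [0, -12, -7, -8, -9]
  [-10, 0, -6, -7, -4]
  [-15, -5, 0, -1, -2]
  [-6, 4, -2, 0, 0]
  [-6, 4, -2, -3, 0]
D(4):
  [0, -4, -7, -8, -8]
  [-10, 0, -6, -7, -4]
  [-7, 3, 0, -1, -1]
  [-6, 4, -2, 0, 0]
  [-6, 4, -2, -3, 0]
D(5):
  [0, -4, -7, -8, -8]
  [-10, 0, -6, -7, -4]
  [-7, 3, 0, -1, -1]
  [-6, 4, -2, 0, 0]
  [-6, 4, -2, -3, 0]
Answer: A* = [[0, -4, -7, -8, -8], [-10, 0, -6, -7, -4], [-7, 3, 0, -1, -1], [-6, 4, -2, 0, 0], [-6, 4, -2, -3, 0]]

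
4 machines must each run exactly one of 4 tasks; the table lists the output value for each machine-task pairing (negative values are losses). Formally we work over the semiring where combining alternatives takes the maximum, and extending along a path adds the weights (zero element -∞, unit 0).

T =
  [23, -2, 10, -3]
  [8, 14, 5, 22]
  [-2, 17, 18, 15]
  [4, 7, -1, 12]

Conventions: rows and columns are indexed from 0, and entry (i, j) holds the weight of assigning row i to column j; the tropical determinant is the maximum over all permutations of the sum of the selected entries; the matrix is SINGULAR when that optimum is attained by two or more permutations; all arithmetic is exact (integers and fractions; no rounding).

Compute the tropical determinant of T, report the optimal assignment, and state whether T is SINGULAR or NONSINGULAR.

σ = (0, 1, 2, 3): 23 + 14 + 18 + 12 = 67
σ = (0, 1, 3, 2): 23 + 14 + 15 + (-1) = 51
σ = (0, 2, 1, 3): 23 + 5 + 17 + 12 = 57
σ = (0, 2, 3, 1): 23 + 5 + 15 + 7 = 50
σ = (0, 3, 1, 2): 23 + 22 + 17 + (-1) = 61
σ = (0, 3, 2, 1): 23 + 22 + 18 + 7 = 70
σ = (1, 0, 2, 3): (-2) + 8 + 18 + 12 = 36
σ = (1, 0, 3, 2): (-2) + 8 + 15 + (-1) = 20
σ = (1, 2, 0, 3): (-2) + 5 + (-2) + 12 = 13
σ = (1, 2, 3, 0): (-2) + 5 + 15 + 4 = 22
σ = (1, 3, 0, 2): (-2) + 22 + (-2) + (-1) = 17
σ = (1, 3, 2, 0): (-2) + 22 + 18 + 4 = 42
σ = (2, 0, 1, 3): 10 + 8 + 17 + 12 = 47
σ = (2, 0, 3, 1): 10 + 8 + 15 + 7 = 40
σ = (2, 1, 0, 3): 10 + 14 + (-2) + 12 = 34
σ = (2, 1, 3, 0): 10 + 14 + 15 + 4 = 43
σ = (2, 3, 0, 1): 10 + 22 + (-2) + 7 = 37
σ = (2, 3, 1, 0): 10 + 22 + 17 + 4 = 53
σ = (3, 0, 1, 2): (-3) + 8 + 17 + (-1) = 21
σ = (3, 0, 2, 1): (-3) + 8 + 18 + 7 = 30
σ = (3, 1, 0, 2): (-3) + 14 + (-2) + (-1) = 8
σ = (3, 1, 2, 0): (-3) + 14 + 18 + 4 = 33
σ = (3, 2, 0, 1): (-3) + 5 + (-2) + 7 = 7
σ = (3, 2, 1, 0): (-3) + 5 + 17 + 4 = 23
Optimal value attained by: σ = (0, 3, 2, 1).
Answer: det⊕(T) = 70; verdict: NONSINGULAR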